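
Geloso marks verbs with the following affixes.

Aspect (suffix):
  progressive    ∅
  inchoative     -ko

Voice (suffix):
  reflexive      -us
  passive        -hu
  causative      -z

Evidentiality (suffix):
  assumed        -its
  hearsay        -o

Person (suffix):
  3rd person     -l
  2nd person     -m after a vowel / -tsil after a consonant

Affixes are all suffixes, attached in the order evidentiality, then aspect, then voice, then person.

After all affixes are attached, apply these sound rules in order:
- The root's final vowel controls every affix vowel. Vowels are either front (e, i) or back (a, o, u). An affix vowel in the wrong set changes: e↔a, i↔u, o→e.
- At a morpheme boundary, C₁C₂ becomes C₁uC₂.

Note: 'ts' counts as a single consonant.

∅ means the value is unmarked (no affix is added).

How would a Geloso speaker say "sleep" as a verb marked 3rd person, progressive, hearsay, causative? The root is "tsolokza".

tsolokzaozul

Attach evidentiality hearsay -o → tsolokzao.
aspect = progressive: zero marking, form stays tsolokzao.
Attach voice causative -z → tsolokzaoz.
Attach person 3rd person -l → tsolokzaozl.
Vowel harmony: no change.
Apply epenthesis: tsolokzaozl → tsolokzaozul.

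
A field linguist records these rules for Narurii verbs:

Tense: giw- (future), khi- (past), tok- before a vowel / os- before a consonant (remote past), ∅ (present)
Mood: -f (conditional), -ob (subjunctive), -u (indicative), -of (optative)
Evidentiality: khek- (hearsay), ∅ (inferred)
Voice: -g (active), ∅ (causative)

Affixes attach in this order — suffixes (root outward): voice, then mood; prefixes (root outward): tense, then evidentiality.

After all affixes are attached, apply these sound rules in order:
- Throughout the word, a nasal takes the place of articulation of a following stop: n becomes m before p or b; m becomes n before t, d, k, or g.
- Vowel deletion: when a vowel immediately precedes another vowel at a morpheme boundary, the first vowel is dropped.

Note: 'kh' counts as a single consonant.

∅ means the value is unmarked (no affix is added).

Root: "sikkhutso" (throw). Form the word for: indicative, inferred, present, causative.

voice = causative: zero marking, form stays sikkhutso.
tense = present: zero marking, form stays sikkhutso.
Attach mood indicative -u → sikkhutsou.
evidentiality = inferred: zero marking, form stays sikkhutsou.
Nasal assimilation: no change.
Apply vowel deletion: sikkhutsou → sikkhutsu.

sikkhutsu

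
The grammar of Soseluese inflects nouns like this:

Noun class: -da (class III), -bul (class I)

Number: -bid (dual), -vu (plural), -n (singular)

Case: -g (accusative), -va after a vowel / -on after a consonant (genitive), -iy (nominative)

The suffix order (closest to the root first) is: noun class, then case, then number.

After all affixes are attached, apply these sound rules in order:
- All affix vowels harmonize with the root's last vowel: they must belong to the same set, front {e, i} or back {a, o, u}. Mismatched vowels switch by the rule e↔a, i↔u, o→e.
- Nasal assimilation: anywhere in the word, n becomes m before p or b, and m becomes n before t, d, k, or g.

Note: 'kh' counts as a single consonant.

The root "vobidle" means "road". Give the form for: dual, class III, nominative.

vobidledeiybid

Attach noun class class III -da → vobidleda.
Attach case nominative -iy → vobidledaiy.
Attach number dual -bid → vobidledaiybid.
Apply vowel harmony: vobidledaiybid → vobidledeiybid.
Nasal assimilation: no change.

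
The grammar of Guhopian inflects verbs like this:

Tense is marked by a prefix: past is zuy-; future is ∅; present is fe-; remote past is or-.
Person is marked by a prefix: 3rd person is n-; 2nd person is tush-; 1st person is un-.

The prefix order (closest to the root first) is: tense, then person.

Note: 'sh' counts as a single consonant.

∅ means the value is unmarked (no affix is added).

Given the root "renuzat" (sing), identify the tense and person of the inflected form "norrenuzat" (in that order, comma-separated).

Segment: n-or-renuzat.
tense: or- → remote past.
person: n- → 3rd person.

remote past, 3rd person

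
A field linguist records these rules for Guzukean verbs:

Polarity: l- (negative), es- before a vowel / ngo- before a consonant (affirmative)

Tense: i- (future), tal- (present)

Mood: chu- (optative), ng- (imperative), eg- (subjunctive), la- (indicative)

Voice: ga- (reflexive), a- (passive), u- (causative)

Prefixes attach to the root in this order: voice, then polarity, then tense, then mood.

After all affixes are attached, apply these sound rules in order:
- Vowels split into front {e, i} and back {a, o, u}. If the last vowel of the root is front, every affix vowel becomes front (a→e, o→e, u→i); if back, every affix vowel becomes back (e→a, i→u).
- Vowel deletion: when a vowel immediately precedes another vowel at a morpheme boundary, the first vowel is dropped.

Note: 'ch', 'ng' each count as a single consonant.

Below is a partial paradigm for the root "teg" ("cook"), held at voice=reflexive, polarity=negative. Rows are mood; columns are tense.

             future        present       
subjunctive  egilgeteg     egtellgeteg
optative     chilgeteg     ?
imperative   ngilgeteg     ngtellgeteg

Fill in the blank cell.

Attach voice reflexive ga- → gateg.
Attach polarity negative l- → lgateg.
Attach tense present tal- → tallgateg.
Attach mood optative chu- → chutallgateg.
Apply vowel harmony: chutallgateg → chitellgeteg.
Vowel deletion: no change.

chitellgeteg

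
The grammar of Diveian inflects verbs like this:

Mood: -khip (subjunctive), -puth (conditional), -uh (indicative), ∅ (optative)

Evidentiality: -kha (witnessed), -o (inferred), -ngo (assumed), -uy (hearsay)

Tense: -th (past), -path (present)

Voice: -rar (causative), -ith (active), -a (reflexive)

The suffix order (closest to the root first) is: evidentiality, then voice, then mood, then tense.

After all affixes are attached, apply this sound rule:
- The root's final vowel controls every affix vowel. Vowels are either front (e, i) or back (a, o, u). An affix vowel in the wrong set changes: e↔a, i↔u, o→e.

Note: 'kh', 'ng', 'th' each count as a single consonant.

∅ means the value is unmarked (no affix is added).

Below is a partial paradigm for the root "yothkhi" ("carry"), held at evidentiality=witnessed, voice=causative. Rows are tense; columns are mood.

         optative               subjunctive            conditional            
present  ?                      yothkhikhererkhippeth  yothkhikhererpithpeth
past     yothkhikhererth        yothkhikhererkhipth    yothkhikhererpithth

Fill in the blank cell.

yothkhikhererpeth

Attach evidentiality witnessed -kha → yothkhikha.
Attach voice causative -rar → yothkhikharar.
mood = optative: zero marking, form stays yothkhikharar.
Attach tense present -path → yothkhikhararpath.
Apply vowel harmony: yothkhikhararpath → yothkhikhererpeth.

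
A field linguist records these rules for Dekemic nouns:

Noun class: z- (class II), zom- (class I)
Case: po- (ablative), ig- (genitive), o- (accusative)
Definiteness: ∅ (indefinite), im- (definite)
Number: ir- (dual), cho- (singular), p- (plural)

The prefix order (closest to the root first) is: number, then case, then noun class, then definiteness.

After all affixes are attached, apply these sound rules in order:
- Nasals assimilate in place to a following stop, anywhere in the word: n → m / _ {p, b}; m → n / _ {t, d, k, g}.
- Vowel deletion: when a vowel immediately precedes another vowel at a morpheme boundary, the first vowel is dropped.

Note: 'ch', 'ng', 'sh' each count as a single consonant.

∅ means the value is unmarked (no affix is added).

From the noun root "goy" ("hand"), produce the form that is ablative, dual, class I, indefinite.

Attach number dual ir- → irgoy.
Attach case ablative po- → poirgoy.
Attach noun class class I zom- → zompoirgoy.
definiteness = indefinite: zero marking, form stays zompoirgoy.
Nasal assimilation: no change.
Apply vowel deletion: zompoirgoy → zompirgoy.

zompirgoy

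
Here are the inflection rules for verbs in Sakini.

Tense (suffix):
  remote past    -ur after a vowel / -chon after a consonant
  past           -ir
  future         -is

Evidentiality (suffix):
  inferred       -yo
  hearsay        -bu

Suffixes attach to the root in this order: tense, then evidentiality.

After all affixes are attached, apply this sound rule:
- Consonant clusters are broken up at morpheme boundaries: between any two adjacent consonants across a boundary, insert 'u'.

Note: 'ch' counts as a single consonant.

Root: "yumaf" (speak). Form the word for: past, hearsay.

Attach tense past -ir → yumafir.
Attach evidentiality hearsay -bu → yumafirbu.
Apply epenthesis: yumafirbu → yumafirubu.

yumafirubu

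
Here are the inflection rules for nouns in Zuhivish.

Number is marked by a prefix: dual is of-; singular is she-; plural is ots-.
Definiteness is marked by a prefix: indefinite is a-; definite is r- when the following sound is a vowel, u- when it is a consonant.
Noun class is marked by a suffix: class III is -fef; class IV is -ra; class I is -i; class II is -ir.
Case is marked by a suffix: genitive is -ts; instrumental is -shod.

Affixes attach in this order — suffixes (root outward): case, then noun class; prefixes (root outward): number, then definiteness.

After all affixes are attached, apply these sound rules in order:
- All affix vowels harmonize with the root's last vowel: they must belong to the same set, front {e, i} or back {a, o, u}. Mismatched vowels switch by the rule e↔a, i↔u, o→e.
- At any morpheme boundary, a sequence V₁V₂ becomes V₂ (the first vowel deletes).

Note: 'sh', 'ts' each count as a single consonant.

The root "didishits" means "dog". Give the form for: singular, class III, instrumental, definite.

Attach number singular she- → shedidishits.
Attach definiteness definite u- (before consonant 'sh') → ushedidishits.
Attach case instrumental -shod → ushedidishitsshod.
Attach noun class class III -fef → ushedidishitsshodfef.
Apply vowel harmony: ushedidishitsshodfef → ishedidishitsshedfef.
Vowel deletion: no change.

ishedidishitsshedfef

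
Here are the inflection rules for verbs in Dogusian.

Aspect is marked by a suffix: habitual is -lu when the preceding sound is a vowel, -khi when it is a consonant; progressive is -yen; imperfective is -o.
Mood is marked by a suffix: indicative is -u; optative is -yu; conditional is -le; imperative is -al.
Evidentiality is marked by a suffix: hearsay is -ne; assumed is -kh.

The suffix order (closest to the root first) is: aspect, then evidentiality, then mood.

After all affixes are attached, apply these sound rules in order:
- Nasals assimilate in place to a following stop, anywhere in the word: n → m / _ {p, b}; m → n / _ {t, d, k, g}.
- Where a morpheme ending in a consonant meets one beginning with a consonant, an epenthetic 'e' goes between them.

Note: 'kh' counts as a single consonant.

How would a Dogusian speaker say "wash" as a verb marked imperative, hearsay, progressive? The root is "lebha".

lebhayeneneal

Attach aspect progressive -yen → lebhayen.
Attach evidentiality hearsay -ne → lebhayenne.
Attach mood imperative -al → lebhayenneal.
Nasal assimilation: no change.
Apply epenthesis: lebhayenneal → lebhayeneneal.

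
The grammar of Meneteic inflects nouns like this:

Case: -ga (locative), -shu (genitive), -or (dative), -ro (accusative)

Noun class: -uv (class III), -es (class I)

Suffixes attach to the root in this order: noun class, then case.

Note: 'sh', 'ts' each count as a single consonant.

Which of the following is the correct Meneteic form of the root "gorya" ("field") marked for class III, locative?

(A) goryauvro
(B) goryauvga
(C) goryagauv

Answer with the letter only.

B

Attach noun class class III -uv → goryauv.
Attach case locative -ga → goryauvga.
So the correct form is goryauvga, option (B).
(C) goryagauv is wrong: it has the affixes in the wrong order.
(A) goryauvro is wrong: it uses accusative instead of locative for case.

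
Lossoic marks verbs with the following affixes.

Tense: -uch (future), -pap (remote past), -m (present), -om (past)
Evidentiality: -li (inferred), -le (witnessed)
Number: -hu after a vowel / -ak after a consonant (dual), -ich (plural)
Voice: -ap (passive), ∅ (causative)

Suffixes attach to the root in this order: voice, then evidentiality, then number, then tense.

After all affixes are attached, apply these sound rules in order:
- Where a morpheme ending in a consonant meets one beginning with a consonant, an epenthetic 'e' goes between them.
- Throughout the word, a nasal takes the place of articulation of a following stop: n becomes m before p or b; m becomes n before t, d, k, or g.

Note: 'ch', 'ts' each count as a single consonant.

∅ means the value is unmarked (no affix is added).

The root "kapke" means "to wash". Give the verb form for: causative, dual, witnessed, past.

voice = causative: zero marking, form stays kapke.
Attach evidentiality witnessed -le → kapkele.
Attach number dual -hu (after vowel 'e') → kapkelehu.
Attach tense past -om → kapkelehuom.
Epenthesis: no change.
Nasal assimilation: no change.

kapkelehuom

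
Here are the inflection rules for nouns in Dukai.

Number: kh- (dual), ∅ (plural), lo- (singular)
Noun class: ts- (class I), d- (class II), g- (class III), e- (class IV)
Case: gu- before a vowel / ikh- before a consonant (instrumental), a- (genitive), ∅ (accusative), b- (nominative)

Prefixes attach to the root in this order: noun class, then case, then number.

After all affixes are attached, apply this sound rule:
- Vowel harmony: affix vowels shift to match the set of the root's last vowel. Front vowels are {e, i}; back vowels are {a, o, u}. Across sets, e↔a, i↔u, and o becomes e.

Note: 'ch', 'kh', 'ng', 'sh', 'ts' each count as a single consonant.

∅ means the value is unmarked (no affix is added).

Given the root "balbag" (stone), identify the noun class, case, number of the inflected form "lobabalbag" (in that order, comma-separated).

class IV, nominative, singular

Segment: lo-b-e-balbag.
noun class: e- → class IV.
case: b- → nominative.
number: lo- → singular.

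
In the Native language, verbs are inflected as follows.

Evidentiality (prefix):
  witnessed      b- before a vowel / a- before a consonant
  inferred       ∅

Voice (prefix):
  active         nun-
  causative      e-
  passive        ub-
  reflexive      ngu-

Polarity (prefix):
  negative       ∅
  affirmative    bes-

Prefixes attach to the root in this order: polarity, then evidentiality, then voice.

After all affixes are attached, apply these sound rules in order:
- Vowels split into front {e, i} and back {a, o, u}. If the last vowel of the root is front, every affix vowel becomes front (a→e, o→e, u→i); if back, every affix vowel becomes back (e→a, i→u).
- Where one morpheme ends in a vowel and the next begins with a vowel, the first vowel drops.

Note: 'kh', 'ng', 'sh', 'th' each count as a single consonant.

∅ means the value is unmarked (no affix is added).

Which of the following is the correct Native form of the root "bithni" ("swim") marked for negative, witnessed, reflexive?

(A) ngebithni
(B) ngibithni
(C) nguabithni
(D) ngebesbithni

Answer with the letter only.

A

polarity = negative: zero marking, form stays bithni.
Attach evidentiality witnessed a- (before consonant 'b') → abithni.
Attach voice reflexive ngu- → nguabithni.
Apply vowel harmony: nguabithni → ngiebithni.
Apply vowel deletion: ngiebithni → ngebithni.
So the correct form is ngebithni, option (A).
(D) ngebesbithni is wrong: it uses affirmative instead of negative for polarity.
(B) ngibithni is wrong: it uses inferred instead of witnessed for evidentiality.
(C) nguabithni is wrong: it fails to apply the sound rule(s).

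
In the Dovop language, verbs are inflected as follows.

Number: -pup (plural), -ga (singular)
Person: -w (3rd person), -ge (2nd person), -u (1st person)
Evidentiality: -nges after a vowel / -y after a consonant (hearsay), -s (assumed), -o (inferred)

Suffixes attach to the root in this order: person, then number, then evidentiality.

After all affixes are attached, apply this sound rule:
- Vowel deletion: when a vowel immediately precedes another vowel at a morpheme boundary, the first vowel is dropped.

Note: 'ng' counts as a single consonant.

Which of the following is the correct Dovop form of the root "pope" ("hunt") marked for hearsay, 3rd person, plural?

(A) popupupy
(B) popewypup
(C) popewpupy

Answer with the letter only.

C

Attach person 3rd person -w → popew.
Attach number plural -pup → popewpup.
Attach evidentiality hearsay -y (after consonant 'p') → popewpupy.
Vowel deletion: no change.
So the correct form is popewpupy, option (C).
(A) popupupy is wrong: it uses 1st person instead of 3rd person for person.
(B) popewypup is wrong: it has the affixes in the wrong order.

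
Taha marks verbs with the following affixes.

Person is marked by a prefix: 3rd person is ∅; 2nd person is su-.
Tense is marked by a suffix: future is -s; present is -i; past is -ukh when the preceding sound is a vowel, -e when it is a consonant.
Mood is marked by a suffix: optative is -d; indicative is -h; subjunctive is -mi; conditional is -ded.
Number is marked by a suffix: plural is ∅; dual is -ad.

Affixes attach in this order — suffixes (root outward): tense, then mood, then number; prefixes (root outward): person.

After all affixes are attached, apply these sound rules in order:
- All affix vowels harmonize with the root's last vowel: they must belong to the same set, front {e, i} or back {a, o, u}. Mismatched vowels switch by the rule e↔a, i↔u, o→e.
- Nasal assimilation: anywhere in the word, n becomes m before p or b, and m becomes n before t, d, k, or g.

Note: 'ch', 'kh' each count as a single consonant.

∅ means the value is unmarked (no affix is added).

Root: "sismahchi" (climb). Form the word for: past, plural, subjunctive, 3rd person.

Attach tense past -ukh (after vowel 'i') → sismahchiukh.
Attach mood subjunctive -mi → sismahchiukhmi.
number = plural: zero marking, form stays sismahchiukhmi.
person = 3rd person: zero marking, form stays sismahchiukhmi.
Apply vowel harmony: sismahchiukhmi → sismahchiikhmi.
Nasal assimilation: no change.

sismahchiikhmi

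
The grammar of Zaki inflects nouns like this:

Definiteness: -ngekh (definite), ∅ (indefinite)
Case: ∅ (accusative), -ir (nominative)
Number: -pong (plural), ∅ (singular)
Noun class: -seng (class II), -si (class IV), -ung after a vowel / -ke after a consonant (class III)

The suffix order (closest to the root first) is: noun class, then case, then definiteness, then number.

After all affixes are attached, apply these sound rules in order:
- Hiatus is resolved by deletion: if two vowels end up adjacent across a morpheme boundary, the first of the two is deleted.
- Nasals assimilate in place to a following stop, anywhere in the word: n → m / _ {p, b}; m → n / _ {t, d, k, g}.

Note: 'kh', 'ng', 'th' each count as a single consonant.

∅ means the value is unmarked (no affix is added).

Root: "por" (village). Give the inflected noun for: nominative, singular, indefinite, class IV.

porsir

Attach noun class class IV -si → porsi.
Attach case nominative -ir → porsiir.
definiteness = indefinite: zero marking, form stays porsiir.
number = singular: zero marking, form stays porsiir.
Apply vowel deletion: porsiir → porsir.
Nasal assimilation: no change.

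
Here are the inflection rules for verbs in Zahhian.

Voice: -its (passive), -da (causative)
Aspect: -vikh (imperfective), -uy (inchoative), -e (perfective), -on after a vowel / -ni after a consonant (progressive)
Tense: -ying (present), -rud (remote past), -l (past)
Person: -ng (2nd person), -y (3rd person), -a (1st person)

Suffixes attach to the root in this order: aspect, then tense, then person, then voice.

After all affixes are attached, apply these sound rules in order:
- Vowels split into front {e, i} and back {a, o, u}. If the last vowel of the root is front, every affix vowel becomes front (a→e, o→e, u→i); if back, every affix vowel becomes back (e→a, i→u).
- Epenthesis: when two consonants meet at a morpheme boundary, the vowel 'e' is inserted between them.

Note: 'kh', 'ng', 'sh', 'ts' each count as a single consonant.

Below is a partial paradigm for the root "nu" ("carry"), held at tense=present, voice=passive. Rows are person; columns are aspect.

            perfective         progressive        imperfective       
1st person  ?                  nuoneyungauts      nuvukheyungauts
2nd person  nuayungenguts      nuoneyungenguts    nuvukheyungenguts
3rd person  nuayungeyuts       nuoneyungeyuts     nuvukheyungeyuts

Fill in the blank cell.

nuayungauts

Attach aspect perfective -e → nue.
Attach tense present -ying → nueying.
Attach person 1st person -a → nueyinga.
Attach voice passive -its → nueyingaits.
Apply vowel harmony: nueyingaits → nuayungauts.
Epenthesis: no change.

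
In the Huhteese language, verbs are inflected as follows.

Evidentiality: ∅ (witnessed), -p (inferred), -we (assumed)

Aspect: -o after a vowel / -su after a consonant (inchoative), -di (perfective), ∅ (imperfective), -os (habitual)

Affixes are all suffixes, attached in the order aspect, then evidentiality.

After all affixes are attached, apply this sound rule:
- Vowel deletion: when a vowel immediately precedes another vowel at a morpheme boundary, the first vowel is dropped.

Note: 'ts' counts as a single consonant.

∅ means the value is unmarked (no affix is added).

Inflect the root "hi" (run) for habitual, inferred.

Attach aspect habitual -os → hios.
Attach evidentiality inferred -p → hiosp.
Apply vowel deletion: hiosp → hosp.

hosp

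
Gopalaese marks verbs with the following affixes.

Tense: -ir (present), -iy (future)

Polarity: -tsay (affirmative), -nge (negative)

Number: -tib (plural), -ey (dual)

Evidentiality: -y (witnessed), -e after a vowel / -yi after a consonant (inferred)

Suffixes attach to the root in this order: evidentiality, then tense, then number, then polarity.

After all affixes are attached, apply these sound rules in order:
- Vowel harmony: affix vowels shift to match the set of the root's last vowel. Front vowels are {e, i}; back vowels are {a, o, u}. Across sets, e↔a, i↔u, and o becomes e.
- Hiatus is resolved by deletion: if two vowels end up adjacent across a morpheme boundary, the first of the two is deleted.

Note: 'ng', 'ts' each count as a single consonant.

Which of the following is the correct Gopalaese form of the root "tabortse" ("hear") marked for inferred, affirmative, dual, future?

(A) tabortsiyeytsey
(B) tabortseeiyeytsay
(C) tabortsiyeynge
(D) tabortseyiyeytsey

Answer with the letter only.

A

Attach evidentiality inferred -e (after vowel 'e') → tabortsee.
Attach tense future -iy → tabortseeiy.
Attach number dual -ey → tabortseeiyey.
Attach polarity affirmative -tsay → tabortseeiyeytsay.
Apply vowel harmony: tabortseeiyeytsay → tabortseeiyeytsey.
Apply vowel deletion: tabortseeiyeytsey → tabortsiyeytsey.
So the correct form is tabortsiyeytsey, option (A).
(D) tabortseyiyeytsey is wrong: it uses witnessed instead of inferred for evidentiality.
(C) tabortsiyeynge is wrong: it uses negative instead of affirmative for polarity.
(B) tabortseeiyeytsay is wrong: it fails to apply the sound rule(s).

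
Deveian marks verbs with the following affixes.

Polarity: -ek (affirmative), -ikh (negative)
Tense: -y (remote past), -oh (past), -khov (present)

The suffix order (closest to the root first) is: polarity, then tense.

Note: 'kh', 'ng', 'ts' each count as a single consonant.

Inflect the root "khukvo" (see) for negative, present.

Attach polarity negative -ikh → khukvoikh.
Attach tense present -khov → khukvoikhkhov.

khukvoikhkhov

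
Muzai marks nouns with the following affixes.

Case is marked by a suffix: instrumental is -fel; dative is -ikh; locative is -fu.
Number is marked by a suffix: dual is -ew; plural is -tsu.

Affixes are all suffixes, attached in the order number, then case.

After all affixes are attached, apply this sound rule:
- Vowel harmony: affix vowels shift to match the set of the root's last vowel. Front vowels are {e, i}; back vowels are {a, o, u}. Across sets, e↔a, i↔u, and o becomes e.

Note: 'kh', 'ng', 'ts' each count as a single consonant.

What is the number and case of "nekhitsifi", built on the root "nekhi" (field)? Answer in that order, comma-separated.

Segment: nekhi-tsu-fu.
number: -tsu → plural.
case: -fu → locative.

plural, locative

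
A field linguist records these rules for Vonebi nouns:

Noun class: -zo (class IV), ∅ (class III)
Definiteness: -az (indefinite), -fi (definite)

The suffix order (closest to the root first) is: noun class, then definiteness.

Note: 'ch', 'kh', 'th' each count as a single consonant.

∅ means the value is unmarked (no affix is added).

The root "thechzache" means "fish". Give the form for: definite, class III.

thechzachefi

noun class = class III: zero marking, form stays thechzache.
Attach definiteness definite -fi → thechzachefi.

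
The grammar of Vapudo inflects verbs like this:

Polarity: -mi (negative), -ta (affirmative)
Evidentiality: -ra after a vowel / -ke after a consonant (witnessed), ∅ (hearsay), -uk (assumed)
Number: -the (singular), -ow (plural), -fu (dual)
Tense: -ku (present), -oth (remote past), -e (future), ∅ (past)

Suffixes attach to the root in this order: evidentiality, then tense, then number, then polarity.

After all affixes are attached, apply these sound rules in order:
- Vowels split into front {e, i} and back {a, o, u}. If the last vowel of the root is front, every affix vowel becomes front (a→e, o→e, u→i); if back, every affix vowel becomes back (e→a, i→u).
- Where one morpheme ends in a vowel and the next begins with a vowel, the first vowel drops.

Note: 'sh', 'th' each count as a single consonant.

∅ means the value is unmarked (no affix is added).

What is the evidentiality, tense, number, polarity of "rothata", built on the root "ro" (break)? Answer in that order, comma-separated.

Segment: ro-the-ta.
evidentiality: ∅ → hearsay.
tense: ∅ → past.
number: -the → singular.
polarity: -ta → affirmative.

hearsay, past, singular, affirmative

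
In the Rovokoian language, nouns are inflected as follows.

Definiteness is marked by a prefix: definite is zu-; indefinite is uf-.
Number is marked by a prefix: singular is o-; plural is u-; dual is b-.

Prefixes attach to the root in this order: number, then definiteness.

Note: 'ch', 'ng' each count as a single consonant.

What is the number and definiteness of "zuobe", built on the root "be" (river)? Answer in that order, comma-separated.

singular, definite

Segment: zu-o-be.
number: o- → singular.
definiteness: zu- → definite.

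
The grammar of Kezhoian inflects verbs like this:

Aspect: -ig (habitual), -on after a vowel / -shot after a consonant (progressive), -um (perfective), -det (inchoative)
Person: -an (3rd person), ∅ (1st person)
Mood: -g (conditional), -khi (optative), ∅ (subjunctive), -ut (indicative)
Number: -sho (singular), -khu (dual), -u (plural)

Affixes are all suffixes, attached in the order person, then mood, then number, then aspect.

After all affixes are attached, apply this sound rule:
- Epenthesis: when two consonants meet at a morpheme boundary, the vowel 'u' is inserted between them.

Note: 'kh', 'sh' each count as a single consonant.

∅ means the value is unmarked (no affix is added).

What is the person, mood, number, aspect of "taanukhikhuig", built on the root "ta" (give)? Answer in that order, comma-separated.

3rd person, optative, dual, habitual

Segment: ta-an-khi-khu-ig.
person: -an → 3rd person.
mood: -khi → optative.
number: -khu → dual.
aspect: -ig → habitual.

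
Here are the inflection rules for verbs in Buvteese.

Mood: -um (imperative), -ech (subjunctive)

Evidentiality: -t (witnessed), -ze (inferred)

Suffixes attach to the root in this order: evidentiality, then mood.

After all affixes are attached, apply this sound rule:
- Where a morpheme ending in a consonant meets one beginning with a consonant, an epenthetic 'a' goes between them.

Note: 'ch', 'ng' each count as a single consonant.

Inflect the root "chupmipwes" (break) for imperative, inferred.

chupmipwesazeum

Attach evidentiality inferred -ze → chupmipwesze.
Attach mood imperative -um → chupmipweszeum.
Apply epenthesis: chupmipweszeum → chupmipwesazeum.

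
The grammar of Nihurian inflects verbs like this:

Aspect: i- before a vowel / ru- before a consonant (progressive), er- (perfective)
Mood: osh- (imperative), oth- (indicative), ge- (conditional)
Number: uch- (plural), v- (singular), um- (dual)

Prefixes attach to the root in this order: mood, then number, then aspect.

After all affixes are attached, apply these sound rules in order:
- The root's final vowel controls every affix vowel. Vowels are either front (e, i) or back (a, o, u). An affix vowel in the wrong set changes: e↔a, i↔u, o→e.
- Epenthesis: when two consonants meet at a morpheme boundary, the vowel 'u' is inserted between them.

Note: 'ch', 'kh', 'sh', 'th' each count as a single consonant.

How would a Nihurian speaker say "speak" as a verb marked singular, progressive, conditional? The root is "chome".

rivugechome

Attach mood conditional ge- → gechome.
Attach number singular v- → vgechome.
Attach aspect progressive ru- (before consonant 'v') → ruvgechome.
Apply vowel harmony: ruvgechome → rivgechome.
Apply epenthesis: rivgechome → rivugechome.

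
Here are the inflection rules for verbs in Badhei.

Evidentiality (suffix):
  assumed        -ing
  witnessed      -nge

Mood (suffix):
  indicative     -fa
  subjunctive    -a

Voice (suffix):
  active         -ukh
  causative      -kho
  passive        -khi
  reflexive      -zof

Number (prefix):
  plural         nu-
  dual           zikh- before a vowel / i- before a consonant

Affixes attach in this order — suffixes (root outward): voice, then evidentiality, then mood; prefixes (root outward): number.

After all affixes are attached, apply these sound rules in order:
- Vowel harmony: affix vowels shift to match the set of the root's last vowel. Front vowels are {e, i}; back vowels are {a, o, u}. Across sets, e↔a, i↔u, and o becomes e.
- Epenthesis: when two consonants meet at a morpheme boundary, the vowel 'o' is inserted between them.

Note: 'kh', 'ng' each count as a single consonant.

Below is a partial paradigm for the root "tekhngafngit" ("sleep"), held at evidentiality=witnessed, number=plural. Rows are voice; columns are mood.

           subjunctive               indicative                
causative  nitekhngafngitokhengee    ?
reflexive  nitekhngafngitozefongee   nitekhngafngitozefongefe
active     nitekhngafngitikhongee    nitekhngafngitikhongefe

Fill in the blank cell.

Attach voice causative -kho → tekhngafngitkho.
Attach evidentiality witnessed -nge → tekhngafngitkhonge.
Attach mood indicative -fa → tekhngafngitkhongefa.
Attach number plural nu- → nutekhngafngitkhongefa.
Apply vowel harmony: nutekhngafngitkhongefa → nitekhngafngitkhengefe.
Apply epenthesis: nitekhngafngitkhengefe → nitekhngafngitokhengefe.

nitekhngafngitokhengefe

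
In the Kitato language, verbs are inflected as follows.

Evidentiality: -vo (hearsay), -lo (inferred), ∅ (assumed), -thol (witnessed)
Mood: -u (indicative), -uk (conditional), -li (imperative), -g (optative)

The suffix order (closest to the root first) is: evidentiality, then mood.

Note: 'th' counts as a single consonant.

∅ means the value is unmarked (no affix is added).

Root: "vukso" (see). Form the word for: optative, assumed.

evidentiality = assumed: zero marking, form stays vukso.
Attach mood optative -g → vuksog.

vuksog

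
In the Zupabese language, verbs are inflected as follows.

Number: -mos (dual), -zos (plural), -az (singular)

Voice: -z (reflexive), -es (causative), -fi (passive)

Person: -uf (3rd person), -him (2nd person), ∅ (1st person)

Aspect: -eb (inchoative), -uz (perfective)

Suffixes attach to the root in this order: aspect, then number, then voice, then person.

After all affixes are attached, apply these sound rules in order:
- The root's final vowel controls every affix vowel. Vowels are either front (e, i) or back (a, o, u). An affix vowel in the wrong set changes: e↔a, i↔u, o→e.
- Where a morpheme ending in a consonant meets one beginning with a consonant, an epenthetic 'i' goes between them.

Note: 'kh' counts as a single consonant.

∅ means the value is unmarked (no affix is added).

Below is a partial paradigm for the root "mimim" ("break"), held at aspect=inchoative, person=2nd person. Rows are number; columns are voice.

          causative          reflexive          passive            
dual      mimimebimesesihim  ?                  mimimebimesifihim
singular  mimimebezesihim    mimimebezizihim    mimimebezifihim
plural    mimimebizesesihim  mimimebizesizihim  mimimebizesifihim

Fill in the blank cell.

Attach aspect inchoative -eb → mimimeb.
Attach number dual -mos → mimimebmos.
Attach voice reflexive -z → mimimebmosz.
Attach person 2nd person -him → mimimebmoszhim.
Apply vowel harmony: mimimebmoszhim → mimimebmeszhim.
Apply epenthesis: mimimebmeszhim → mimimebimesizihim.

mimimebimesizihim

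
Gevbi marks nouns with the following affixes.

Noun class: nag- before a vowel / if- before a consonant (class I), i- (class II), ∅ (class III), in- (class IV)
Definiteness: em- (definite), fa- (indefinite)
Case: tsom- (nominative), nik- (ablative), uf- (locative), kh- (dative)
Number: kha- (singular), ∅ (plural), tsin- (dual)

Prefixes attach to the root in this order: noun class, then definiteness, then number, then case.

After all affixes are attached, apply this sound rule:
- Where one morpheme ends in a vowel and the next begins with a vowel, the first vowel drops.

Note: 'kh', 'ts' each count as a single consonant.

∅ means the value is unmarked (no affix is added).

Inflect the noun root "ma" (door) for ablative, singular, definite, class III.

noun class = class III: zero marking, form stays ma.
Attach definiteness definite em- → emma.
Attach number singular kha- → khaemma.
Attach case ablative nik- → nikkhaemma.
Apply vowel deletion: nikkhaemma → nikkhemma.

nikkhemma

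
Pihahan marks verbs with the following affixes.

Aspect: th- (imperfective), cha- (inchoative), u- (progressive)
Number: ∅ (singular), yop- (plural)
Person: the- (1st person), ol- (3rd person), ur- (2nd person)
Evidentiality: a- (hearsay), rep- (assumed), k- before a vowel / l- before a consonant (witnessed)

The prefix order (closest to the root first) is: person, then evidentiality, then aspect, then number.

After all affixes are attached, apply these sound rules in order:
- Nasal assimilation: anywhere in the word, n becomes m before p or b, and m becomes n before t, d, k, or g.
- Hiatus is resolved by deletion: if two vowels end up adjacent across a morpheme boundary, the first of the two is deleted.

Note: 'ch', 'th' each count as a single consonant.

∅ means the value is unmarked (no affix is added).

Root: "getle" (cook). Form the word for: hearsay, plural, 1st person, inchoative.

yopchathegetle

Attach person 1st person the- → thegetle.
Attach evidentiality hearsay a- → athegetle.
Attach aspect inchoative cha- → chaathegetle.
Attach number plural yop- → yopchaathegetle.
Nasal assimilation: no change.
Apply vowel deletion: yopchaathegetle → yopchathegetle.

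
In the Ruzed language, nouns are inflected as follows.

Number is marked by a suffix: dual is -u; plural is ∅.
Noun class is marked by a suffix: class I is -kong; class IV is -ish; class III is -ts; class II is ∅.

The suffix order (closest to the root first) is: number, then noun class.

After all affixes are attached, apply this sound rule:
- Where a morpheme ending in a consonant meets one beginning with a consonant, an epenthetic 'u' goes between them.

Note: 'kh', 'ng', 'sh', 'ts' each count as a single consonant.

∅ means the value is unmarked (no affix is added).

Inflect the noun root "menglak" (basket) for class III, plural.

menglakuts

number = plural: zero marking, form stays menglak.
Attach noun class class III -ts → menglakts.
Apply epenthesis: menglakts → menglakuts.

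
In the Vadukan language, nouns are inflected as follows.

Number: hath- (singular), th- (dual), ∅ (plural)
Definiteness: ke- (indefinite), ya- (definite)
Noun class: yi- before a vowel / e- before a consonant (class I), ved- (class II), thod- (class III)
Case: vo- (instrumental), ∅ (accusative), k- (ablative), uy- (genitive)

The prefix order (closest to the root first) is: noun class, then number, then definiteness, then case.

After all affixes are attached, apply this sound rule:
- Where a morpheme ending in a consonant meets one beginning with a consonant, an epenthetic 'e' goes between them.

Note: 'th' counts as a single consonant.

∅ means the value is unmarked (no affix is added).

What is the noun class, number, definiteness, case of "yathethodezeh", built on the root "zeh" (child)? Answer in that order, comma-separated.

class III, dual, definite, accusative

Segment: ya-th-thod-zeh.
noun class: thod- → class III.
number: th- → dual.
definiteness: ya- → definite.
case: ∅ → accusative.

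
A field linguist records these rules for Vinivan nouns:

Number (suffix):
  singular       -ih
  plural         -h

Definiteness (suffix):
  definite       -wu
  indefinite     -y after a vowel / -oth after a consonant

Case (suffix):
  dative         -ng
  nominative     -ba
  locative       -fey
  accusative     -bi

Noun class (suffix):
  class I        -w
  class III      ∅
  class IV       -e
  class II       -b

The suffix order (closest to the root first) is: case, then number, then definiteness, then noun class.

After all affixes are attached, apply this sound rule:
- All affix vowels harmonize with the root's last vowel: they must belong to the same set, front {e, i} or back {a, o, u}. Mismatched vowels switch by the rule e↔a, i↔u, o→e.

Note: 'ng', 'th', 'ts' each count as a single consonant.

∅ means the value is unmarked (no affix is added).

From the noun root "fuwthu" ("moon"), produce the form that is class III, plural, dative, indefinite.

Attach case dative -ng → fuwthung.
Attach number plural -h → fuwthungh.
Attach definiteness indefinite -oth (after consonant 'h') → fuwthunghoth.
noun class = class III: zero marking, form stays fuwthunghoth.
Vowel harmony: no change.

fuwthunghoth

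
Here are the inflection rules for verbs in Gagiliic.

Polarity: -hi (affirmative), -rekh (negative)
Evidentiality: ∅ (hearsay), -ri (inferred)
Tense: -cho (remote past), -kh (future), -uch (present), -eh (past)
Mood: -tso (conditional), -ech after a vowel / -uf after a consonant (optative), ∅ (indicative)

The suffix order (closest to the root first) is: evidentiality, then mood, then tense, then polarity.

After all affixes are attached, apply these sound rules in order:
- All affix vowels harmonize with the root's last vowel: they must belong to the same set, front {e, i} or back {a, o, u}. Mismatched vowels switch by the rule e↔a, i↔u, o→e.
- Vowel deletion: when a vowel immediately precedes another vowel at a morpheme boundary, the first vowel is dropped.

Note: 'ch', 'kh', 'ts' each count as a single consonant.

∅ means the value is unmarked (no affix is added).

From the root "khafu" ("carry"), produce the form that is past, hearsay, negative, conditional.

evidentiality = hearsay: zero marking, form stays khafu.
Attach mood conditional -tso → khafutso.
Attach tense past -eh → khafutsoeh.
Attach polarity negative -rekh → khafutsoehrekh.
Apply vowel harmony: khafutsoehrekh → khafutsoahrakh.
Apply vowel deletion: khafutsoahrakh → khafutsahrakh.

khafutsahrakh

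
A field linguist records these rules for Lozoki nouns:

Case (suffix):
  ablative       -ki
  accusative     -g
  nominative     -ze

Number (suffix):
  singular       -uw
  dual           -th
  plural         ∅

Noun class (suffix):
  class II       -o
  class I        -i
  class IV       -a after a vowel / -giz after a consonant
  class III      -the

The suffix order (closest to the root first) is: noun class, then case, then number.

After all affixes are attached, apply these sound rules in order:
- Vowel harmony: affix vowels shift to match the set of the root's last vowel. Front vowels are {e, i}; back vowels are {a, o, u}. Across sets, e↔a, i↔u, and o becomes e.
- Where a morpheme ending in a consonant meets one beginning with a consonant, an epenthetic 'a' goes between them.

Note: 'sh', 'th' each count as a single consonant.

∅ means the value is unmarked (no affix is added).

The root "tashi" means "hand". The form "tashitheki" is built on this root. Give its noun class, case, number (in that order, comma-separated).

Segment: tashi-the-ki.
noun class: -the → class III.
case: -ki → ablative.
number: ∅ → plural.

class III, ablative, plural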